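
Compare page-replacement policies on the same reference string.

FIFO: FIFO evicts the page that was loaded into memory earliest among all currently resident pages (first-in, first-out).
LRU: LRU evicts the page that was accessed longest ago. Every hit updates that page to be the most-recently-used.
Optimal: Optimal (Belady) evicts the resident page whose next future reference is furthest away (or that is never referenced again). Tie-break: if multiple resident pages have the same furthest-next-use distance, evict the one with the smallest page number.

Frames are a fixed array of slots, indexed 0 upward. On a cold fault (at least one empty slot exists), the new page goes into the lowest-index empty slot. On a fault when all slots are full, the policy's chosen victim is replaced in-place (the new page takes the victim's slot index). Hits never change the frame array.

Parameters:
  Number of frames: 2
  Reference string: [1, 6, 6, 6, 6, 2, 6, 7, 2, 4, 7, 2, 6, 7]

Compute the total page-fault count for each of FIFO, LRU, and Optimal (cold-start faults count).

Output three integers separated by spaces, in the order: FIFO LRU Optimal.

Answer: 8 10 7

Derivation:
--- FIFO ---
  step 0: ref 1 -> FAULT, frames=[1,-] (faults so far: 1)
  step 1: ref 6 -> FAULT, frames=[1,6] (faults so far: 2)
  step 2: ref 6 -> HIT, frames=[1,6] (faults so far: 2)
  step 3: ref 6 -> HIT, frames=[1,6] (faults so far: 2)
  step 4: ref 6 -> HIT, frames=[1,6] (faults so far: 2)
  step 5: ref 2 -> FAULT, evict 1, frames=[2,6] (faults so far: 3)
  step 6: ref 6 -> HIT, frames=[2,6] (faults so far: 3)
  step 7: ref 7 -> FAULT, evict 6, frames=[2,7] (faults so far: 4)
  step 8: ref 2 -> HIT, frames=[2,7] (faults so far: 4)
  step 9: ref 4 -> FAULT, evict 2, frames=[4,7] (faults so far: 5)
  step 10: ref 7 -> HIT, frames=[4,7] (faults so far: 5)
  step 11: ref 2 -> FAULT, evict 7, frames=[4,2] (faults so far: 6)
  step 12: ref 6 -> FAULT, evict 4, frames=[6,2] (faults so far: 7)
  step 13: ref 7 -> FAULT, evict 2, frames=[6,7] (faults so far: 8)
  FIFO total faults: 8
--- LRU ---
  step 0: ref 1 -> FAULT, frames=[1,-] (faults so far: 1)
  step 1: ref 6 -> FAULT, frames=[1,6] (faults so far: 2)
  step 2: ref 6 -> HIT, frames=[1,6] (faults so far: 2)
  step 3: ref 6 -> HIT, frames=[1,6] (faults so far: 2)
  step 4: ref 6 -> HIT, frames=[1,6] (faults so far: 2)
  step 5: ref 2 -> FAULT, evict 1, frames=[2,6] (faults so far: 3)
  step 6: ref 6 -> HIT, frames=[2,6] (faults so far: 3)
  step 7: ref 7 -> FAULT, evict 2, frames=[7,6] (faults so far: 4)
  step 8: ref 2 -> FAULT, evict 6, frames=[7,2] (faults so far: 5)
  step 9: ref 4 -> FAULT, evict 7, frames=[4,2] (faults so far: 6)
  step 10: ref 7 -> FAULT, evict 2, frames=[4,7] (faults so far: 7)
  step 11: ref 2 -> FAULT, evict 4, frames=[2,7] (faults so far: 8)
  step 12: ref 6 -> FAULT, evict 7, frames=[2,6] (faults so far: 9)
  step 13: ref 7 -> FAULT, evict 2, frames=[7,6] (faults so far: 10)
  LRU total faults: 10
--- Optimal ---
  step 0: ref 1 -> FAULT, frames=[1,-] (faults so far: 1)
  step 1: ref 6 -> FAULT, frames=[1,6] (faults so far: 2)
  step 2: ref 6 -> HIT, frames=[1,6] (faults so far: 2)
  step 3: ref 6 -> HIT, frames=[1,6] (faults so far: 2)
  step 4: ref 6 -> HIT, frames=[1,6] (faults so far: 2)
  step 5: ref 2 -> FAULT, evict 1, frames=[2,6] (faults so far: 3)
  step 6: ref 6 -> HIT, frames=[2,6] (faults so far: 3)
  step 7: ref 7 -> FAULT, evict 6, frames=[2,7] (faults so far: 4)
  step 8: ref 2 -> HIT, frames=[2,7] (faults so far: 4)
  step 9: ref 4 -> FAULT, evict 2, frames=[4,7] (faults so far: 5)
  step 10: ref 7 -> HIT, frames=[4,7] (faults so far: 5)
  step 11: ref 2 -> FAULT, evict 4, frames=[2,7] (faults so far: 6)
  step 12: ref 6 -> FAULT, evict 2, frames=[6,7] (faults so far: 7)
  step 13: ref 7 -> HIT, frames=[6,7] (faults so far: 7)
  Optimal total faults: 7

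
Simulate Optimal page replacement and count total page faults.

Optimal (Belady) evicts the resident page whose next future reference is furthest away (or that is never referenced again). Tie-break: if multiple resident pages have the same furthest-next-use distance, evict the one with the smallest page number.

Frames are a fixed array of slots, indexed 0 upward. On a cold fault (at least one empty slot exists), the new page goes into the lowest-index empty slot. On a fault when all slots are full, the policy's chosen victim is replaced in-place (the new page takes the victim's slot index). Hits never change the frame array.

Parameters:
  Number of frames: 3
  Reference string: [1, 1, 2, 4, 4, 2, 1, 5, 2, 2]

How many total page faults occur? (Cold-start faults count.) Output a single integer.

Step 0: ref 1 → FAULT, frames=[1,-,-]
Step 1: ref 1 → HIT, frames=[1,-,-]
Step 2: ref 2 → FAULT, frames=[1,2,-]
Step 3: ref 4 → FAULT, frames=[1,2,4]
Step 4: ref 4 → HIT, frames=[1,2,4]
Step 5: ref 2 → HIT, frames=[1,2,4]
Step 6: ref 1 → HIT, frames=[1,2,4]
Step 7: ref 5 → FAULT (evict 1), frames=[5,2,4]
Step 8: ref 2 → HIT, frames=[5,2,4]
Step 9: ref 2 → HIT, frames=[5,2,4]
Total faults: 4

Answer: 4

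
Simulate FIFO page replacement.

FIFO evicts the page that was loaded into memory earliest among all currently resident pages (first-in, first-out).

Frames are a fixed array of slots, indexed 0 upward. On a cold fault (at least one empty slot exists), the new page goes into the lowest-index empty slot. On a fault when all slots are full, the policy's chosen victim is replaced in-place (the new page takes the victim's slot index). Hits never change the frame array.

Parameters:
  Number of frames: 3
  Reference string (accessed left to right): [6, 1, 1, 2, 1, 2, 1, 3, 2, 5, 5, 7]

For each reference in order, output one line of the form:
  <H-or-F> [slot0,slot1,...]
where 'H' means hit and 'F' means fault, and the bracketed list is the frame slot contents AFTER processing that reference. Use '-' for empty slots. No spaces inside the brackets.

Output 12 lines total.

F [6,-,-]
F [6,1,-]
H [6,1,-]
F [6,1,2]
H [6,1,2]
H [6,1,2]
H [6,1,2]
F [3,1,2]
H [3,1,2]
F [3,5,2]
H [3,5,2]
F [3,5,7]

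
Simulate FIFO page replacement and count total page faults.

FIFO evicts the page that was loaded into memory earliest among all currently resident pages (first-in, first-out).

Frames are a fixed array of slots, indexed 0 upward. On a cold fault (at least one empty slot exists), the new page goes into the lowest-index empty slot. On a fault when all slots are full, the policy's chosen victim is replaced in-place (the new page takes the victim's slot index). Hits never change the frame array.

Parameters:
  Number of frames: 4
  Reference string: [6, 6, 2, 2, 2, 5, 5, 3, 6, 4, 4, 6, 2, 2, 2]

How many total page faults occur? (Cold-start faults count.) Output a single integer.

Step 0: ref 6 → FAULT, frames=[6,-,-,-]
Step 1: ref 6 → HIT, frames=[6,-,-,-]
Step 2: ref 2 → FAULT, frames=[6,2,-,-]
Step 3: ref 2 → HIT, frames=[6,2,-,-]
Step 4: ref 2 → HIT, frames=[6,2,-,-]
Step 5: ref 5 → FAULT, frames=[6,2,5,-]
Step 6: ref 5 → HIT, frames=[6,2,5,-]
Step 7: ref 3 → FAULT, frames=[6,2,5,3]
Step 8: ref 6 → HIT, frames=[6,2,5,3]
Step 9: ref 4 → FAULT (evict 6), frames=[4,2,5,3]
Step 10: ref 4 → HIT, frames=[4,2,5,3]
Step 11: ref 6 → FAULT (evict 2), frames=[4,6,5,3]
Step 12: ref 2 → FAULT (evict 5), frames=[4,6,2,3]
Step 13: ref 2 → HIT, frames=[4,6,2,3]
Step 14: ref 2 → HIT, frames=[4,6,2,3]
Total faults: 7

Answer: 7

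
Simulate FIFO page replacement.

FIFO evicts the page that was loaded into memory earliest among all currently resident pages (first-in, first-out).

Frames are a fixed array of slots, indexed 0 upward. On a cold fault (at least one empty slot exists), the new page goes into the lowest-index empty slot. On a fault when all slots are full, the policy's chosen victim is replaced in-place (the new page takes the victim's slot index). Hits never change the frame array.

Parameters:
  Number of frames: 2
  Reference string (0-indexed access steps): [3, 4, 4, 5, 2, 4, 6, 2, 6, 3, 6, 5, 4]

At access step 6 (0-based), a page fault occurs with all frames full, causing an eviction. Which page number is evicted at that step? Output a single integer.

Answer: 2

Derivation:
Step 0: ref 3 -> FAULT, frames=[3,-]
Step 1: ref 4 -> FAULT, frames=[3,4]
Step 2: ref 4 -> HIT, frames=[3,4]
Step 3: ref 5 -> FAULT, evict 3, frames=[5,4]
Step 4: ref 2 -> FAULT, evict 4, frames=[5,2]
Step 5: ref 4 -> FAULT, evict 5, frames=[4,2]
Step 6: ref 6 -> FAULT, evict 2, frames=[4,6]
At step 6: evicted page 2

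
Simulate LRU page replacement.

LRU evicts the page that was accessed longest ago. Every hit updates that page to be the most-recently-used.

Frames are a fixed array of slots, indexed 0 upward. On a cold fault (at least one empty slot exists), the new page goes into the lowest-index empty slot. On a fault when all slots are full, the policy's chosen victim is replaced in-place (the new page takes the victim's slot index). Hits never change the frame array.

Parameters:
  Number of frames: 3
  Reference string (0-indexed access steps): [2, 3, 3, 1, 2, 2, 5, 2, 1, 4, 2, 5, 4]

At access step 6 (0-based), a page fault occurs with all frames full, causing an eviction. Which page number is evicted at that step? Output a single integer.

Step 0: ref 2 -> FAULT, frames=[2,-,-]
Step 1: ref 3 -> FAULT, frames=[2,3,-]
Step 2: ref 3 -> HIT, frames=[2,3,-]
Step 3: ref 1 -> FAULT, frames=[2,3,1]
Step 4: ref 2 -> HIT, frames=[2,3,1]
Step 5: ref 2 -> HIT, frames=[2,3,1]
Step 6: ref 5 -> FAULT, evict 3, frames=[2,5,1]
At step 6: evicted page 3

Answer: 3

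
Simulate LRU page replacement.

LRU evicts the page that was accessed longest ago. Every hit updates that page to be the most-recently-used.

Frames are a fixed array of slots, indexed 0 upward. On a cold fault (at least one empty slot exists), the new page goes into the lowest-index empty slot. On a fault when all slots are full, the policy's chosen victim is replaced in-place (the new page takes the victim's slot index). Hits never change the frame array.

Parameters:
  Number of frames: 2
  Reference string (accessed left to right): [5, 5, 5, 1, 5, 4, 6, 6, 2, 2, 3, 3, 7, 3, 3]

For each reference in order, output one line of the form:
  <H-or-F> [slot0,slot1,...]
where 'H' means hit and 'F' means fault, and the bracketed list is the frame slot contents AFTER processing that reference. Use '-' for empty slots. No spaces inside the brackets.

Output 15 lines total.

F [5,-]
H [5,-]
H [5,-]
F [5,1]
H [5,1]
F [5,4]
F [6,4]
H [6,4]
F [6,2]
H [6,2]
F [3,2]
H [3,2]
F [3,7]
H [3,7]
H [3,7]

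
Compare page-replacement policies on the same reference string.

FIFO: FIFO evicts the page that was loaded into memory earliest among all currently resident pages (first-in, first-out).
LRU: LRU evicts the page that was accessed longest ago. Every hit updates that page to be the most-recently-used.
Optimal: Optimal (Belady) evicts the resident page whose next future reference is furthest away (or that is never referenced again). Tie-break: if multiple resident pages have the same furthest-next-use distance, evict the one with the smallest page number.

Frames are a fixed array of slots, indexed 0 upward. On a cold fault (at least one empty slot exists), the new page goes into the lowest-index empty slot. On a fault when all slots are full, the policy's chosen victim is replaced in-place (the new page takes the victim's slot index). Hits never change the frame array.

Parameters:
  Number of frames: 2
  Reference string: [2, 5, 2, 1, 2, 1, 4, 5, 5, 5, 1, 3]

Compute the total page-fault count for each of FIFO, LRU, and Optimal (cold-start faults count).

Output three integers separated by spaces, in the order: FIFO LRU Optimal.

Answer: 8 7 6

Derivation:
--- FIFO ---
  step 0: ref 2 -> FAULT, frames=[2,-] (faults so far: 1)
  step 1: ref 5 -> FAULT, frames=[2,5] (faults so far: 2)
  step 2: ref 2 -> HIT, frames=[2,5] (faults so far: 2)
  step 3: ref 1 -> FAULT, evict 2, frames=[1,5] (faults so far: 3)
  step 4: ref 2 -> FAULT, evict 5, frames=[1,2] (faults so far: 4)
  step 5: ref 1 -> HIT, frames=[1,2] (faults so far: 4)
  step 6: ref 4 -> FAULT, evict 1, frames=[4,2] (faults so far: 5)
  step 7: ref 5 -> FAULT, evict 2, frames=[4,5] (faults so far: 6)
  step 8: ref 5 -> HIT, frames=[4,5] (faults so far: 6)
  step 9: ref 5 -> HIT, frames=[4,5] (faults so far: 6)
  step 10: ref 1 -> FAULT, evict 4, frames=[1,5] (faults so far: 7)
  step 11: ref 3 -> FAULT, evict 5, frames=[1,3] (faults so far: 8)
  FIFO total faults: 8
--- LRU ---
  step 0: ref 2 -> FAULT, frames=[2,-] (faults so far: 1)
  step 1: ref 5 -> FAULT, frames=[2,5] (faults so far: 2)
  step 2: ref 2 -> HIT, frames=[2,5] (faults so far: 2)
  step 3: ref 1 -> FAULT, evict 5, frames=[2,1] (faults so far: 3)
  step 4: ref 2 -> HIT, frames=[2,1] (faults so far: 3)
  step 5: ref 1 -> HIT, frames=[2,1] (faults so far: 3)
  step 6: ref 4 -> FAULT, evict 2, frames=[4,1] (faults so far: 4)
  step 7: ref 5 -> FAULT, evict 1, frames=[4,5] (faults so far: 5)
  step 8: ref 5 -> HIT, frames=[4,5] (faults so far: 5)
  step 9: ref 5 -> HIT, frames=[4,5] (faults so far: 5)
  step 10: ref 1 -> FAULT, evict 4, frames=[1,5] (faults so far: 6)
  step 11: ref 3 -> FAULT, evict 5, frames=[1,3] (faults so far: 7)
  LRU total faults: 7
--- Optimal ---
  step 0: ref 2 -> FAULT, frames=[2,-] (faults so far: 1)
  step 1: ref 5 -> FAULT, frames=[2,5] (faults so far: 2)
  step 2: ref 2 -> HIT, frames=[2,5] (faults so far: 2)
  step 3: ref 1 -> FAULT, evict 5, frames=[2,1] (faults so far: 3)
  step 4: ref 2 -> HIT, frames=[2,1] (faults so far: 3)
  step 5: ref 1 -> HIT, frames=[2,1] (faults so far: 3)
  step 6: ref 4 -> FAULT, evict 2, frames=[4,1] (faults so far: 4)
  step 7: ref 5 -> FAULT, evict 4, frames=[5,1] (faults so far: 5)
  step 8: ref 5 -> HIT, frames=[5,1] (faults so far: 5)
  step 9: ref 5 -> HIT, frames=[5,1] (faults so far: 5)
  step 10: ref 1 -> HIT, frames=[5,1] (faults so far: 5)
  step 11: ref 3 -> FAULT, evict 1, frames=[5,3] (faults so far: 6)
  Optimal total faults: 6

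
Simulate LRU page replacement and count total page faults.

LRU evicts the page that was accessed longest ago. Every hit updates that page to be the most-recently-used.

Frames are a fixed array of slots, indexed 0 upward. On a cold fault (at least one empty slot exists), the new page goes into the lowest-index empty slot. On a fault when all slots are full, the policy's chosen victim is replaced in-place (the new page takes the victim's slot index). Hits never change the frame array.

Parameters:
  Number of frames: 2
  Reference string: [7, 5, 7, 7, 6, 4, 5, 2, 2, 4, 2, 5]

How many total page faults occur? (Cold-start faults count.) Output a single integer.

Answer: 8

Derivation:
Step 0: ref 7 → FAULT, frames=[7,-]
Step 1: ref 5 → FAULT, frames=[7,5]
Step 2: ref 7 → HIT, frames=[7,5]
Step 3: ref 7 → HIT, frames=[7,5]
Step 4: ref 6 → FAULT (evict 5), frames=[7,6]
Step 5: ref 4 → FAULT (evict 7), frames=[4,6]
Step 6: ref 5 → FAULT (evict 6), frames=[4,5]
Step 7: ref 2 → FAULT (evict 4), frames=[2,5]
Step 8: ref 2 → HIT, frames=[2,5]
Step 9: ref 4 → FAULT (evict 5), frames=[2,4]
Step 10: ref 2 → HIT, frames=[2,4]
Step 11: ref 5 → FAULT (evict 4), frames=[2,5]
Total faults: 8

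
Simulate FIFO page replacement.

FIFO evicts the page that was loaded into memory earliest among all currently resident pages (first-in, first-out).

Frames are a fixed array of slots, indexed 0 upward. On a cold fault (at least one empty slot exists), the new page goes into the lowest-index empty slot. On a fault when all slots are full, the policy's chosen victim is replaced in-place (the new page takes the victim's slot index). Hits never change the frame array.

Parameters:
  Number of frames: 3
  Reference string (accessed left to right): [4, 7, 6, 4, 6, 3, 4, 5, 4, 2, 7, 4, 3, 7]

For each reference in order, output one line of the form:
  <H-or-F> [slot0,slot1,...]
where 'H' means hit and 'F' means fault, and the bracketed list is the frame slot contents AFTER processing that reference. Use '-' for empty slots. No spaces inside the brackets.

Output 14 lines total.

F [4,-,-]
F [4,7,-]
F [4,7,6]
H [4,7,6]
H [4,7,6]
F [3,7,6]
F [3,4,6]
F [3,4,5]
H [3,4,5]
F [2,4,5]
F [2,7,5]
F [2,7,4]
F [3,7,4]
H [3,7,4]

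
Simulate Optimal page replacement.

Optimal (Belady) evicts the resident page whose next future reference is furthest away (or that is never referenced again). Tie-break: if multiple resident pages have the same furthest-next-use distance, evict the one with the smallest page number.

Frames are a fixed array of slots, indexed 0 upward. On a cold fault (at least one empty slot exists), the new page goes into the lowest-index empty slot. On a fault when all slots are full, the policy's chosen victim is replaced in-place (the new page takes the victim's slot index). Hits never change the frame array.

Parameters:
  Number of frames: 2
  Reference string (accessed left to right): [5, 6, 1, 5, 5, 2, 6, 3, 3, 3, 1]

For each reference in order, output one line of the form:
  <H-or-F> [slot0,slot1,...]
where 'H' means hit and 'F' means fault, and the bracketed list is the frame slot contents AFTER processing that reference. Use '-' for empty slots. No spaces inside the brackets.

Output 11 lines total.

F [5,-]
F [5,6]
F [5,1]
H [5,1]
H [5,1]
F [2,1]
F [6,1]
F [3,1]
H [3,1]
H [3,1]
H [3,1]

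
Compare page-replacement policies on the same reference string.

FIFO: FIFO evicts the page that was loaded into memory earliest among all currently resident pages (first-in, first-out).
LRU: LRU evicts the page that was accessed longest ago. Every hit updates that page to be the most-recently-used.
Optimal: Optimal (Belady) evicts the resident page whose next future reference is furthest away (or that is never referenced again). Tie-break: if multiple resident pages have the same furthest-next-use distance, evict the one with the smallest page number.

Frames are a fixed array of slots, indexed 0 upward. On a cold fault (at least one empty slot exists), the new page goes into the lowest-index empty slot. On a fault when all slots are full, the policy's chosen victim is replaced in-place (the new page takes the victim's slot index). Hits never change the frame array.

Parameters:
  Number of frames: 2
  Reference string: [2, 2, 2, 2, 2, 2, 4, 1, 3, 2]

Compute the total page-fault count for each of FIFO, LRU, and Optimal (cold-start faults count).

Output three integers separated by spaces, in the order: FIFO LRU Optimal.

--- FIFO ---
  step 0: ref 2 -> FAULT, frames=[2,-] (faults so far: 1)
  step 1: ref 2 -> HIT, frames=[2,-] (faults so far: 1)
  step 2: ref 2 -> HIT, frames=[2,-] (faults so far: 1)
  step 3: ref 2 -> HIT, frames=[2,-] (faults so far: 1)
  step 4: ref 2 -> HIT, frames=[2,-] (faults so far: 1)
  step 5: ref 2 -> HIT, frames=[2,-] (faults so far: 1)
  step 6: ref 4 -> FAULT, frames=[2,4] (faults so far: 2)
  step 7: ref 1 -> FAULT, evict 2, frames=[1,4] (faults so far: 3)
  step 8: ref 3 -> FAULT, evict 4, frames=[1,3] (faults so far: 4)
  step 9: ref 2 -> FAULT, evict 1, frames=[2,3] (faults so far: 5)
  FIFO total faults: 5
--- LRU ---
  step 0: ref 2 -> FAULT, frames=[2,-] (faults so far: 1)
  step 1: ref 2 -> HIT, frames=[2,-] (faults so far: 1)
  step 2: ref 2 -> HIT, frames=[2,-] (faults so far: 1)
  step 3: ref 2 -> HIT, frames=[2,-] (faults so far: 1)
  step 4: ref 2 -> HIT, frames=[2,-] (faults so far: 1)
  step 5: ref 2 -> HIT, frames=[2,-] (faults so far: 1)
  step 6: ref 4 -> FAULT, frames=[2,4] (faults so far: 2)
  step 7: ref 1 -> FAULT, evict 2, frames=[1,4] (faults so far: 3)
  step 8: ref 3 -> FAULT, evict 4, frames=[1,3] (faults so far: 4)
  step 9: ref 2 -> FAULT, evict 1, frames=[2,3] (faults so far: 5)
  LRU total faults: 5
--- Optimal ---
  step 0: ref 2 -> FAULT, frames=[2,-] (faults so far: 1)
  step 1: ref 2 -> HIT, frames=[2,-] (faults so far: 1)
  step 2: ref 2 -> HIT, frames=[2,-] (faults so far: 1)
  step 3: ref 2 -> HIT, frames=[2,-] (faults so far: 1)
  step 4: ref 2 -> HIT, frames=[2,-] (faults so far: 1)
  step 5: ref 2 -> HIT, frames=[2,-] (faults so far: 1)
  step 6: ref 4 -> FAULT, frames=[2,4] (faults so far: 2)
  step 7: ref 1 -> FAULT, evict 4, frames=[2,1] (faults so far: 3)
  step 8: ref 3 -> FAULT, evict 1, frames=[2,3] (faults so far: 4)
  step 9: ref 2 -> HIT, frames=[2,3] (faults so far: 4)
  Optimal total faults: 4

Answer: 5 5 4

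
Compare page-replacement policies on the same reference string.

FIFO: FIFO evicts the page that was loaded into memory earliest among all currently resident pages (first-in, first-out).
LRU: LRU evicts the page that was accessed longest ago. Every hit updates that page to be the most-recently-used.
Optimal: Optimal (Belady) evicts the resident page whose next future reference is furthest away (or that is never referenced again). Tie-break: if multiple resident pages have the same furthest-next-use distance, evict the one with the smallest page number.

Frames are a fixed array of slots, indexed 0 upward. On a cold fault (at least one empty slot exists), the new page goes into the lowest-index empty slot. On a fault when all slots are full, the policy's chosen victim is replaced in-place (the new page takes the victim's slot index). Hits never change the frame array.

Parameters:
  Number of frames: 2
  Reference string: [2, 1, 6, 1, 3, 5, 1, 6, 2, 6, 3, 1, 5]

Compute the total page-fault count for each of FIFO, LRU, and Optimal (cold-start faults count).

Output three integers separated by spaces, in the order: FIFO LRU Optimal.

--- FIFO ---
  step 0: ref 2 -> FAULT, frames=[2,-] (faults so far: 1)
  step 1: ref 1 -> FAULT, frames=[2,1] (faults so far: 2)
  step 2: ref 6 -> FAULT, evict 2, frames=[6,1] (faults so far: 3)
  step 3: ref 1 -> HIT, frames=[6,1] (faults so far: 3)
  step 4: ref 3 -> FAULT, evict 1, frames=[6,3] (faults so far: 4)
  step 5: ref 5 -> FAULT, evict 6, frames=[5,3] (faults so far: 5)
  step 6: ref 1 -> FAULT, evict 3, frames=[5,1] (faults so far: 6)
  step 7: ref 6 -> FAULT, evict 5, frames=[6,1] (faults so far: 7)
  step 8: ref 2 -> FAULT, evict 1, frames=[6,2] (faults so far: 8)
  step 9: ref 6 -> HIT, frames=[6,2] (faults so far: 8)
  step 10: ref 3 -> FAULT, evict 6, frames=[3,2] (faults so far: 9)
  step 11: ref 1 -> FAULT, evict 2, frames=[3,1] (faults so far: 10)
  step 12: ref 5 -> FAULT, evict 3, frames=[5,1] (faults so far: 11)
  FIFO total faults: 11
--- LRU ---
  step 0: ref 2 -> FAULT, frames=[2,-] (faults so far: 1)
  step 1: ref 1 -> FAULT, frames=[2,1] (faults so far: 2)
  step 2: ref 6 -> FAULT, evict 2, frames=[6,1] (faults so far: 3)
  step 3: ref 1 -> HIT, frames=[6,1] (faults so far: 3)
  step 4: ref 3 -> FAULT, evict 6, frames=[3,1] (faults so far: 4)
  step 5: ref 5 -> FAULT, evict 1, frames=[3,5] (faults so far: 5)
  step 6: ref 1 -> FAULT, evict 3, frames=[1,5] (faults so far: 6)
  step 7: ref 6 -> FAULT, evict 5, frames=[1,6] (faults so far: 7)
  step 8: ref 2 -> FAULT, evict 1, frames=[2,6] (faults so far: 8)
  step 9: ref 6 -> HIT, frames=[2,6] (faults so far: 8)
  step 10: ref 3 -> FAULT, evict 2, frames=[3,6] (faults so far: 9)
  step 11: ref 1 -> FAULT, evict 6, frames=[3,1] (faults so far: 10)
  step 12: ref 5 -> FAULT, evict 3, frames=[5,1] (faults so far: 11)
  LRU total faults: 11
--- Optimal ---
  step 0: ref 2 -> FAULT, frames=[2,-] (faults so far: 1)
  step 1: ref 1 -> FAULT, frames=[2,1] (faults so far: 2)
  step 2: ref 6 -> FAULT, evict 2, frames=[6,1] (faults so far: 3)
  step 3: ref 1 -> HIT, frames=[6,1] (faults so far: 3)
  step 4: ref 3 -> FAULT, evict 6, frames=[3,1] (faults so far: 4)
  step 5: ref 5 -> FAULT, evict 3, frames=[5,1] (faults so far: 5)
  step 6: ref 1 -> HIT, frames=[5,1] (faults so far: 5)
  step 7: ref 6 -> FAULT, evict 5, frames=[6,1] (faults so far: 6)
  step 8: ref 2 -> FAULT, evict 1, frames=[6,2] (faults so far: 7)
  step 9: ref 6 -> HIT, frames=[6,2] (faults so far: 7)
  step 10: ref 3 -> FAULT, evict 2, frames=[6,3] (faults so far: 8)
  step 11: ref 1 -> FAULT, evict 3, frames=[6,1] (faults so far: 9)
  step 12: ref 5 -> FAULT, evict 1, frames=[6,5] (faults so far: 10)
  Optimal total faults: 10

Answer: 11 11 10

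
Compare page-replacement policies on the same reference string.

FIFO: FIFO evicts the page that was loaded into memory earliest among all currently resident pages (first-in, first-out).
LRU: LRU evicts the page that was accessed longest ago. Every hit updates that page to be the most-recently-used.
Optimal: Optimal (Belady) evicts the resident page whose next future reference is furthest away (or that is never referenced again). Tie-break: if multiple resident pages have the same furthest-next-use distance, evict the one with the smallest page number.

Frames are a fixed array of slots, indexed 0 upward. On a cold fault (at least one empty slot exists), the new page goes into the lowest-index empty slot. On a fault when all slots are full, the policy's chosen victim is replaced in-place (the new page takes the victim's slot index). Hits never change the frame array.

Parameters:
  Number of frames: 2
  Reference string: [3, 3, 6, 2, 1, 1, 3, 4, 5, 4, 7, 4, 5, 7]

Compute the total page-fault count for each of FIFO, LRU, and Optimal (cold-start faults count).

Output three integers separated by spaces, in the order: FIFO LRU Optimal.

Answer: 11 10 8

Derivation:
--- FIFO ---
  step 0: ref 3 -> FAULT, frames=[3,-] (faults so far: 1)
  step 1: ref 3 -> HIT, frames=[3,-] (faults so far: 1)
  step 2: ref 6 -> FAULT, frames=[3,6] (faults so far: 2)
  step 3: ref 2 -> FAULT, evict 3, frames=[2,6] (faults so far: 3)
  step 4: ref 1 -> FAULT, evict 6, frames=[2,1] (faults so far: 4)
  step 5: ref 1 -> HIT, frames=[2,1] (faults so far: 4)
  step 6: ref 3 -> FAULT, evict 2, frames=[3,1] (faults so far: 5)
  step 7: ref 4 -> FAULT, evict 1, frames=[3,4] (faults so far: 6)
  step 8: ref 5 -> FAULT, evict 3, frames=[5,4] (faults so far: 7)
  step 9: ref 4 -> HIT, frames=[5,4] (faults so far: 7)
  step 10: ref 7 -> FAULT, evict 4, frames=[5,7] (faults so far: 8)
  step 11: ref 4 -> FAULT, evict 5, frames=[4,7] (faults so far: 9)
  step 12: ref 5 -> FAULT, evict 7, frames=[4,5] (faults so far: 10)
  step 13: ref 7 -> FAULT, evict 4, frames=[7,5] (faults so far: 11)
  FIFO total faults: 11
--- LRU ---
  step 0: ref 3 -> FAULT, frames=[3,-] (faults so far: 1)
  step 1: ref 3 -> HIT, frames=[3,-] (faults so far: 1)
  step 2: ref 6 -> FAULT, frames=[3,6] (faults so far: 2)
  step 3: ref 2 -> FAULT, evict 3, frames=[2,6] (faults so far: 3)
  step 4: ref 1 -> FAULT, evict 6, frames=[2,1] (faults so far: 4)
  step 5: ref 1 -> HIT, frames=[2,1] (faults so far: 4)
  step 6: ref 3 -> FAULT, evict 2, frames=[3,1] (faults so far: 5)
  step 7: ref 4 -> FAULT, evict 1, frames=[3,4] (faults so far: 6)
  step 8: ref 5 -> FAULT, evict 3, frames=[5,4] (faults so far: 7)
  step 9: ref 4 -> HIT, frames=[5,4] (faults so far: 7)
  step 10: ref 7 -> FAULT, evict 5, frames=[7,4] (faults so far: 8)
  step 11: ref 4 -> HIT, frames=[7,4] (faults so far: 8)
  step 12: ref 5 -> FAULT, evict 7, frames=[5,4] (faults so far: 9)
  step 13: ref 7 -> FAULT, evict 4, frames=[5,7] (faults so far: 10)
  LRU total faults: 10
--- Optimal ---
  step 0: ref 3 -> FAULT, frames=[3,-] (faults so far: 1)
  step 1: ref 3 -> HIT, frames=[3,-] (faults so far: 1)
  step 2: ref 6 -> FAULT, frames=[3,6] (faults so far: 2)
  step 3: ref 2 -> FAULT, evict 6, frames=[3,2] (faults so far: 3)
  step 4: ref 1 -> FAULT, evict 2, frames=[3,1] (faults so far: 4)
  step 5: ref 1 -> HIT, frames=[3,1] (faults so far: 4)
  step 6: ref 3 -> HIT, frames=[3,1] (faults so far: 4)
  step 7: ref 4 -> FAULT, evict 1, frames=[3,4] (faults so far: 5)
  step 8: ref 5 -> FAULT, evict 3, frames=[5,4] (faults so far: 6)
  step 9: ref 4 -> HIT, frames=[5,4] (faults so far: 6)
  step 10: ref 7 -> FAULT, evict 5, frames=[7,4] (faults so far: 7)
  step 11: ref 4 -> HIT, frames=[7,4] (faults so far: 7)
  step 12: ref 5 -> FAULT, evict 4, frames=[7,5] (faults so far: 8)
  step 13: ref 7 -> HIT, frames=[7,5] (faults so far: 8)
  Optimal total faults: 8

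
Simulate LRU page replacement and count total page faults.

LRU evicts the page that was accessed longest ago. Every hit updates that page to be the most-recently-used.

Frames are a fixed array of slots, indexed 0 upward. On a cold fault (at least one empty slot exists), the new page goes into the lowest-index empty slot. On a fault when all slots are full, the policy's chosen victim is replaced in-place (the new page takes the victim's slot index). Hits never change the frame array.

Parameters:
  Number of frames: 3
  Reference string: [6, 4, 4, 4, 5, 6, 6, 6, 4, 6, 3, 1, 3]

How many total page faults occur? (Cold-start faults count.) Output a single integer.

Answer: 5

Derivation:
Step 0: ref 6 → FAULT, frames=[6,-,-]
Step 1: ref 4 → FAULT, frames=[6,4,-]
Step 2: ref 4 → HIT, frames=[6,4,-]
Step 3: ref 4 → HIT, frames=[6,4,-]
Step 4: ref 5 → FAULT, frames=[6,4,5]
Step 5: ref 6 → HIT, frames=[6,4,5]
Step 6: ref 6 → HIT, frames=[6,4,5]
Step 7: ref 6 → HIT, frames=[6,4,5]
Step 8: ref 4 → HIT, frames=[6,4,5]
Step 9: ref 6 → HIT, frames=[6,4,5]
Step 10: ref 3 → FAULT (evict 5), frames=[6,4,3]
Step 11: ref 1 → FAULT (evict 4), frames=[6,1,3]
Step 12: ref 3 → HIT, frames=[6,1,3]
Total faults: 5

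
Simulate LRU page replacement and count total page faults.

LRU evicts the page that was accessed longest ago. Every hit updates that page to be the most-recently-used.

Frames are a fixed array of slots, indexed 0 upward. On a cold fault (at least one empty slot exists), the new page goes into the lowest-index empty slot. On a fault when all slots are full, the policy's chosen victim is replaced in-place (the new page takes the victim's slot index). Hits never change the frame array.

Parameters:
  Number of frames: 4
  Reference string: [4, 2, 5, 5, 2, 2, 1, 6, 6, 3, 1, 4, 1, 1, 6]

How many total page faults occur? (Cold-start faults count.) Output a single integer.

Step 0: ref 4 → FAULT, frames=[4,-,-,-]
Step 1: ref 2 → FAULT, frames=[4,2,-,-]
Step 2: ref 5 → FAULT, frames=[4,2,5,-]
Step 3: ref 5 → HIT, frames=[4,2,5,-]
Step 4: ref 2 → HIT, frames=[4,2,5,-]
Step 5: ref 2 → HIT, frames=[4,2,5,-]
Step 6: ref 1 → FAULT, frames=[4,2,5,1]
Step 7: ref 6 → FAULT (evict 4), frames=[6,2,5,1]
Step 8: ref 6 → HIT, frames=[6,2,5,1]
Step 9: ref 3 → FAULT (evict 5), frames=[6,2,3,1]
Step 10: ref 1 → HIT, frames=[6,2,3,1]
Step 11: ref 4 → FAULT (evict 2), frames=[6,4,3,1]
Step 12: ref 1 → HIT, frames=[6,4,3,1]
Step 13: ref 1 → HIT, frames=[6,4,3,1]
Step 14: ref 6 → HIT, frames=[6,4,3,1]
Total faults: 7

Answer: 7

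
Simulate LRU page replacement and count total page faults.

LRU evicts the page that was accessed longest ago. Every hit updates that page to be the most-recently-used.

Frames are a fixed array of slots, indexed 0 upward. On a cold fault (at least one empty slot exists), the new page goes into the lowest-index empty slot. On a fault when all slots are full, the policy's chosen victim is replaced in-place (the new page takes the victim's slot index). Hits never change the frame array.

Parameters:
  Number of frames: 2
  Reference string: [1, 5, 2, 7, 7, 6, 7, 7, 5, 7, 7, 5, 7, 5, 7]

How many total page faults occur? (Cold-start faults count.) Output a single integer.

Answer: 6

Derivation:
Step 0: ref 1 → FAULT, frames=[1,-]
Step 1: ref 5 → FAULT, frames=[1,5]
Step 2: ref 2 → FAULT (evict 1), frames=[2,5]
Step 3: ref 7 → FAULT (evict 5), frames=[2,7]
Step 4: ref 7 → HIT, frames=[2,7]
Step 5: ref 6 → FAULT (evict 2), frames=[6,7]
Step 6: ref 7 → HIT, frames=[6,7]
Step 7: ref 7 → HIT, frames=[6,7]
Step 8: ref 5 → FAULT (evict 6), frames=[5,7]
Step 9: ref 7 → HIT, frames=[5,7]
Step 10: ref 7 → HIT, frames=[5,7]
Step 11: ref 5 → HIT, frames=[5,7]
Step 12: ref 7 → HIT, frames=[5,7]
Step 13: ref 5 → HIT, frames=[5,7]
Step 14: ref 7 → HIT, frames=[5,7]
Total faults: 6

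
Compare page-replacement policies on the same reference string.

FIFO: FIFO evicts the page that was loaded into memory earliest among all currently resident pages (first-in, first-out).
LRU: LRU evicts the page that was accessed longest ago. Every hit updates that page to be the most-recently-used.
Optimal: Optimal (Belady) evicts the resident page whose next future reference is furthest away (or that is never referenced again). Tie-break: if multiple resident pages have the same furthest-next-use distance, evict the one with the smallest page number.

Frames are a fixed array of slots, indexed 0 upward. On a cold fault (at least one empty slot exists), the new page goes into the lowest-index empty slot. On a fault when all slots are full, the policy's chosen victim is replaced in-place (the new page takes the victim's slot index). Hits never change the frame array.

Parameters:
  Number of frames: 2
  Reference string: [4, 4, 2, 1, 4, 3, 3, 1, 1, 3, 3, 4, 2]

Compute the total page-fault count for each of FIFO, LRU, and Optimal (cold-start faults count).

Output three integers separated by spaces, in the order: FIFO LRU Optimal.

--- FIFO ---
  step 0: ref 4 -> FAULT, frames=[4,-] (faults so far: 1)
  step 1: ref 4 -> HIT, frames=[4,-] (faults so far: 1)
  step 2: ref 2 -> FAULT, frames=[4,2] (faults so far: 2)
  step 3: ref 1 -> FAULT, evict 4, frames=[1,2] (faults so far: 3)
  step 4: ref 4 -> FAULT, evict 2, frames=[1,4] (faults so far: 4)
  step 5: ref 3 -> FAULT, evict 1, frames=[3,4] (faults so far: 5)
  step 6: ref 3 -> HIT, frames=[3,4] (faults so far: 5)
  step 7: ref 1 -> FAULT, evict 4, frames=[3,1] (faults so far: 6)
  step 8: ref 1 -> HIT, frames=[3,1] (faults so far: 6)
  step 9: ref 3 -> HIT, frames=[3,1] (faults so far: 6)
  step 10: ref 3 -> HIT, frames=[3,1] (faults so far: 6)
  step 11: ref 4 -> FAULT, evict 3, frames=[4,1] (faults so far: 7)
  step 12: ref 2 -> FAULT, evict 1, frames=[4,2] (faults so far: 8)
  FIFO total faults: 8
--- LRU ---
  step 0: ref 4 -> FAULT, frames=[4,-] (faults so far: 1)
  step 1: ref 4 -> HIT, frames=[4,-] (faults so far: 1)
  step 2: ref 2 -> FAULT, frames=[4,2] (faults so far: 2)
  step 3: ref 1 -> FAULT, evict 4, frames=[1,2] (faults so far: 3)
  step 4: ref 4 -> FAULT, evict 2, frames=[1,4] (faults so far: 4)
  step 5: ref 3 -> FAULT, evict 1, frames=[3,4] (faults so far: 5)
  step 6: ref 3 -> HIT, frames=[3,4] (faults so far: 5)
  step 7: ref 1 -> FAULT, evict 4, frames=[3,1] (faults so far: 6)
  step 8: ref 1 -> HIT, frames=[3,1] (faults so far: 6)
  step 9: ref 3 -> HIT, frames=[3,1] (faults so far: 6)
  step 10: ref 3 -> HIT, frames=[3,1] (faults so far: 6)
  step 11: ref 4 -> FAULT, evict 1, frames=[3,4] (faults so far: 7)
  step 12: ref 2 -> FAULT, evict 3, frames=[2,4] (faults so far: 8)
  LRU total faults: 8
--- Optimal ---
  step 0: ref 4 -> FAULT, frames=[4,-] (faults so far: 1)
  step 1: ref 4 -> HIT, frames=[4,-] (faults so far: 1)
  step 2: ref 2 -> FAULT, frames=[4,2] (faults so far: 2)
  step 3: ref 1 -> FAULT, evict 2, frames=[4,1] (faults so far: 3)
  step 4: ref 4 -> HIT, frames=[4,1] (faults so far: 3)
  step 5: ref 3 -> FAULT, evict 4, frames=[3,1] (faults so far: 4)
  step 6: ref 3 -> HIT, frames=[3,1] (faults so far: 4)
  step 7: ref 1 -> HIT, frames=[3,1] (faults so far: 4)
  step 8: ref 1 -> HIT, frames=[3,1] (faults so far: 4)
  step 9: ref 3 -> HIT, frames=[3,1] (faults so far: 4)
  step 10: ref 3 -> HIT, frames=[3,1] (faults so far: 4)
  step 11: ref 4 -> FAULT, evict 1, frames=[3,4] (faults so far: 5)
  step 12: ref 2 -> FAULT, evict 3, frames=[2,4] (faults so far: 6)
  Optimal total faults: 6

Answer: 8 8 6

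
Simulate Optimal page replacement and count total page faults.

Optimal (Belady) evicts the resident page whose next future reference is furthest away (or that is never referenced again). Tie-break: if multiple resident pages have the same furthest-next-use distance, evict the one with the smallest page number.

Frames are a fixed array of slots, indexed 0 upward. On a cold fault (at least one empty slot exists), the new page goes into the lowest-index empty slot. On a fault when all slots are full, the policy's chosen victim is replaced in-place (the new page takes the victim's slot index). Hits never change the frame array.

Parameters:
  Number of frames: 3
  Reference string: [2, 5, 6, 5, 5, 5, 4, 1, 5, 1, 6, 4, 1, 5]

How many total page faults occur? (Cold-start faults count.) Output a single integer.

Step 0: ref 2 → FAULT, frames=[2,-,-]
Step 1: ref 5 → FAULT, frames=[2,5,-]
Step 2: ref 6 → FAULT, frames=[2,5,6]
Step 3: ref 5 → HIT, frames=[2,5,6]
Step 4: ref 5 → HIT, frames=[2,5,6]
Step 5: ref 5 → HIT, frames=[2,5,6]
Step 6: ref 4 → FAULT (evict 2), frames=[4,5,6]
Step 7: ref 1 → FAULT (evict 4), frames=[1,5,6]
Step 8: ref 5 → HIT, frames=[1,5,6]
Step 9: ref 1 → HIT, frames=[1,5,6]
Step 10: ref 6 → HIT, frames=[1,5,6]
Step 11: ref 4 → FAULT (evict 6), frames=[1,5,4]
Step 12: ref 1 → HIT, frames=[1,5,4]
Step 13: ref 5 → HIT, frames=[1,5,4]
Total faults: 6

Answer: 6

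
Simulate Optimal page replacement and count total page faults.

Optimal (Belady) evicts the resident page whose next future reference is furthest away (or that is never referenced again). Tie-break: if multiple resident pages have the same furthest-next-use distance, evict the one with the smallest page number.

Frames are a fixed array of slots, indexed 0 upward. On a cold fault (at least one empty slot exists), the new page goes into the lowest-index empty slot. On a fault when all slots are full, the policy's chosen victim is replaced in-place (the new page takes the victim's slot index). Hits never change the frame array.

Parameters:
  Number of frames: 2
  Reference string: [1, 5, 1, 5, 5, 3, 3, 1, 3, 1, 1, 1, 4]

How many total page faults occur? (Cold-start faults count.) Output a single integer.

Answer: 4

Derivation:
Step 0: ref 1 → FAULT, frames=[1,-]
Step 1: ref 5 → FAULT, frames=[1,5]
Step 2: ref 1 → HIT, frames=[1,5]
Step 3: ref 5 → HIT, frames=[1,5]
Step 4: ref 5 → HIT, frames=[1,5]
Step 5: ref 3 → FAULT (evict 5), frames=[1,3]
Step 6: ref 3 → HIT, frames=[1,3]
Step 7: ref 1 → HIT, frames=[1,3]
Step 8: ref 3 → HIT, frames=[1,3]
Step 9: ref 1 → HIT, frames=[1,3]
Step 10: ref 1 → HIT, frames=[1,3]
Step 11: ref 1 → HIT, frames=[1,3]
Step 12: ref 4 → FAULT (evict 1), frames=[4,3]
Total faults: 4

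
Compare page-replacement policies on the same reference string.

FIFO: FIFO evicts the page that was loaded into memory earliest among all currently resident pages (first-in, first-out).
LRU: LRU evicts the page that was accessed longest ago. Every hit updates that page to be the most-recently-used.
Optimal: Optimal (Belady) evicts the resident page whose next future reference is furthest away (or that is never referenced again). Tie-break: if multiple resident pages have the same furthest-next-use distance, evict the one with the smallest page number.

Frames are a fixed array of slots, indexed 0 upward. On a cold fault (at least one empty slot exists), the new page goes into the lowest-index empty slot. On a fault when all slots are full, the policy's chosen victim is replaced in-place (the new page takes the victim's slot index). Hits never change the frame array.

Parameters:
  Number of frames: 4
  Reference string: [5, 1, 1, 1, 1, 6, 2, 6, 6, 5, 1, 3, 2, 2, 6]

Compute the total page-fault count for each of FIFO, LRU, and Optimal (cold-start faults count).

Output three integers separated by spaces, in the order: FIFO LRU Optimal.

Answer: 5 7 5

Derivation:
--- FIFO ---
  step 0: ref 5 -> FAULT, frames=[5,-,-,-] (faults so far: 1)
  step 1: ref 1 -> FAULT, frames=[5,1,-,-] (faults so far: 2)
  step 2: ref 1 -> HIT, frames=[5,1,-,-] (faults so far: 2)
  step 3: ref 1 -> HIT, frames=[5,1,-,-] (faults so far: 2)
  step 4: ref 1 -> HIT, frames=[5,1,-,-] (faults so far: 2)
  step 5: ref 6 -> FAULT, frames=[5,1,6,-] (faults so far: 3)
  step 6: ref 2 -> FAULT, frames=[5,1,6,2] (faults so far: 4)
  step 7: ref 6 -> HIT, frames=[5,1,6,2] (faults so far: 4)
  step 8: ref 6 -> HIT, frames=[5,1,6,2] (faults so far: 4)
  step 9: ref 5 -> HIT, frames=[5,1,6,2] (faults so far: 4)
  step 10: ref 1 -> HIT, frames=[5,1,6,2] (faults so far: 4)
  step 11: ref 3 -> FAULT, evict 5, frames=[3,1,6,2] (faults so far: 5)
  step 12: ref 2 -> HIT, frames=[3,1,6,2] (faults so far: 5)
  step 13: ref 2 -> HIT, frames=[3,1,6,2] (faults so far: 5)
  step 14: ref 6 -> HIT, frames=[3,1,6,2] (faults so far: 5)
  FIFO total faults: 5
--- LRU ---
  step 0: ref 5 -> FAULT, frames=[5,-,-,-] (faults so far: 1)
  step 1: ref 1 -> FAULT, frames=[5,1,-,-] (faults so far: 2)
  step 2: ref 1 -> HIT, frames=[5,1,-,-] (faults so far: 2)
  step 3: ref 1 -> HIT, frames=[5,1,-,-] (faults so far: 2)
  step 4: ref 1 -> HIT, frames=[5,1,-,-] (faults so far: 2)
  step 5: ref 6 -> FAULT, frames=[5,1,6,-] (faults so far: 3)
  step 6: ref 2 -> FAULT, frames=[5,1,6,2] (faults so far: 4)
  step 7: ref 6 -> HIT, frames=[5,1,6,2] (faults so far: 4)
  step 8: ref 6 -> HIT, frames=[5,1,6,2] (faults so far: 4)
  step 9: ref 5 -> HIT, frames=[5,1,6,2] (faults so far: 4)
  step 10: ref 1 -> HIT, frames=[5,1,6,2] (faults so far: 4)
  step 11: ref 3 -> FAULT, evict 2, frames=[5,1,6,3] (faults so far: 5)
  step 12: ref 2 -> FAULT, evict 6, frames=[5,1,2,3] (faults so far: 6)
  step 13: ref 2 -> HIT, frames=[5,1,2,3] (faults so far: 6)
  step 14: ref 6 -> FAULT, evict 5, frames=[6,1,2,3] (faults so far: 7)
  LRU total faults: 7
--- Optimal ---
  step 0: ref 5 -> FAULT, frames=[5,-,-,-] (faults so far: 1)
  step 1: ref 1 -> FAULT, frames=[5,1,-,-] (faults so far: 2)
  step 2: ref 1 -> HIT, frames=[5,1,-,-] (faults so far: 2)
  step 3: ref 1 -> HIT, frames=[5,1,-,-] (faults so far: 2)
  step 4: ref 1 -> HIT, frames=[5,1,-,-] (faults so far: 2)
  step 5: ref 6 -> FAULT, frames=[5,1,6,-] (faults so far: 3)
  step 6: ref 2 -> FAULT, frames=[5,1,6,2] (faults so far: 4)
  step 7: ref 6 -> HIT, frames=[5,1,6,2] (faults so far: 4)
  step 8: ref 6 -> HIT, frames=[5,1,6,2] (faults so far: 4)
  step 9: ref 5 -> HIT, frames=[5,1,6,2] (faults so far: 4)
  step 10: ref 1 -> HIT, frames=[5,1,6,2] (faults so far: 4)
  step 11: ref 3 -> FAULT, evict 1, frames=[5,3,6,2] (faults so far: 5)
  step 12: ref 2 -> HIT, frames=[5,3,6,2] (faults so far: 5)
  step 13: ref 2 -> HIT, frames=[5,3,6,2] (faults so far: 5)
  step 14: ref 6 -> HIT, frames=[5,3,6,2] (faults so far: 5)
  Optimal total faults: 5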